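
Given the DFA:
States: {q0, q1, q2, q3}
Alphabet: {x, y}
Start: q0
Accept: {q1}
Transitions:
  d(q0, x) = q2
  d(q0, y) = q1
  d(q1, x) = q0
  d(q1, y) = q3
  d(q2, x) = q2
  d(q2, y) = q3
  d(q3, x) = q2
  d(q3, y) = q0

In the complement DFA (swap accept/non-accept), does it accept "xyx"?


Trace: q0 -> q2 -> q3 -> q2
Final: q2
Original accept: {q1}
Complement: q2 is not in original accept

Yes, complement accepts (original rejects)


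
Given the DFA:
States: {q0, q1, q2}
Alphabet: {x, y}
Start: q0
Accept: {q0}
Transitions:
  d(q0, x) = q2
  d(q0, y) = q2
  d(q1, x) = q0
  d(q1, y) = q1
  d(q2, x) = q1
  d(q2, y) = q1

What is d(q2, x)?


Looking up transition d(q2, x)

q1


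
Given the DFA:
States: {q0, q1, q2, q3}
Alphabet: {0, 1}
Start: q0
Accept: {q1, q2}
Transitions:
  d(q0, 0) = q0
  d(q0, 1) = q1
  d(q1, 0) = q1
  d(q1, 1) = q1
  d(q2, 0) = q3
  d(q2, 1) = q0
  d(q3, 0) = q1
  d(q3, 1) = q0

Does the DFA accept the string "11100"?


Trace: q0 -> q1 -> q1 -> q1 -> q1 -> q1
Final state: q1
Accept states: {q1, q2}

Yes, accepted (final state q1 is an accept state)


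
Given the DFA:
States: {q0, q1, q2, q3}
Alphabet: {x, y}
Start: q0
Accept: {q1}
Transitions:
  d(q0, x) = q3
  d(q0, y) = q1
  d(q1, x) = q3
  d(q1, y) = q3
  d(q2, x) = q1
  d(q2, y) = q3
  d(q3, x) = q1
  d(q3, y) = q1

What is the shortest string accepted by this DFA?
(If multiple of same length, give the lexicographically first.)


BFS by string length (lex-first path to each state shown):
  len 0: q0<-""
  len 1: q1<-"y", q3<-"x"
Found accept state at length 1.

"y"


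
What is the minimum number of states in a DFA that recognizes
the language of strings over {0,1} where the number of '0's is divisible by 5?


States track (count of '0') mod 5.
Need 5 states: one per remainder 0..4; accept = remainder 0.

5


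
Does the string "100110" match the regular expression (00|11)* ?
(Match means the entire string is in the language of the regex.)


|string| = 6; first = '1'; last = '0'

No, "100110" does not match (00|11)*


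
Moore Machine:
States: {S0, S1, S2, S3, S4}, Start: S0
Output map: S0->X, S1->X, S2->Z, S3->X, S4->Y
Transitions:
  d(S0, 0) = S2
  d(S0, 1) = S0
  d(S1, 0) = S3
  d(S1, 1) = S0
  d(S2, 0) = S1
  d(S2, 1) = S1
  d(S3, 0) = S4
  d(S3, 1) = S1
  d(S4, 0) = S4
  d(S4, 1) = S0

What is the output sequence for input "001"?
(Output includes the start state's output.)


Start: S0 (output X)
  --0--> S2 (output Z)
  --0--> S1 (output X)
  --1--> S0 (output X)

"XZXX"


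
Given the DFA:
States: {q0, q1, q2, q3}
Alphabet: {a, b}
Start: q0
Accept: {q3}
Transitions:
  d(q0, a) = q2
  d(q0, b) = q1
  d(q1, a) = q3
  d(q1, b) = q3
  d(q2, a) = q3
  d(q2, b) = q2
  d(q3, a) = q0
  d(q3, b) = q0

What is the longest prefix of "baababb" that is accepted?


Run the DFA, marking each prefix where the state is accepting:
  "" -> q0 [reject]
  "b" -> q1 [reject]
  "ba" -> q3 [accept]
  "baa" -> q0 [reject]
  "baab" -> q1 [reject]
  "baaba" -> q3 [accept]
  "baabab" -> q0 [reject]
  "baababb" -> q1 [reject]

"baaba"


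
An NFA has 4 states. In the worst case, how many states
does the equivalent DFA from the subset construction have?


Subset construction: one DFA state per subset of NFA states.
2^4 = 16

16


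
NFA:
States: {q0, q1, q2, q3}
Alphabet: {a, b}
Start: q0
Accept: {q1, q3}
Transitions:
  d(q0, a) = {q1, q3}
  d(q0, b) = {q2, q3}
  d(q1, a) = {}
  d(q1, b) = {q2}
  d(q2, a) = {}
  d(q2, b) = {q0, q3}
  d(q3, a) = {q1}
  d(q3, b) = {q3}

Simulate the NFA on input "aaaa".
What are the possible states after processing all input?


Start: {q0}
  --a--> {q1, q3}
  --a--> {q1}
  --a--> {}
  --a--> {}

{} (empty set, no valid transitions)


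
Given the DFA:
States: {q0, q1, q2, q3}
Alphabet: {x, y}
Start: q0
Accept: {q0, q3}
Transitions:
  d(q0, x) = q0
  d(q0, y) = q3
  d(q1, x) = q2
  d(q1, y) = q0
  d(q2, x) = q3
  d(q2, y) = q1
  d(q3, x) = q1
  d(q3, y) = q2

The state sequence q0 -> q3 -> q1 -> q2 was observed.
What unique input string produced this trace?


Trace back each transition to find the symbol:
  q0 --[y]--> q3
  q3 --[x]--> q1
  q1 --[x]--> q2

"yxx"


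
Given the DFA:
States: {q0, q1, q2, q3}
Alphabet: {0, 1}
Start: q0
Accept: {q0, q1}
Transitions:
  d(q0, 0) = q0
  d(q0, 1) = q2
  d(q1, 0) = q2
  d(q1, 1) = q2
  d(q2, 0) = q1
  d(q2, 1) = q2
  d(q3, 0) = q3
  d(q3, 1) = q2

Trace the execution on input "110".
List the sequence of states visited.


Input: 110
d(q0, 1) = q2
d(q2, 1) = q2
d(q2, 0) = q1


q0 -> q2 -> q2 -> q1


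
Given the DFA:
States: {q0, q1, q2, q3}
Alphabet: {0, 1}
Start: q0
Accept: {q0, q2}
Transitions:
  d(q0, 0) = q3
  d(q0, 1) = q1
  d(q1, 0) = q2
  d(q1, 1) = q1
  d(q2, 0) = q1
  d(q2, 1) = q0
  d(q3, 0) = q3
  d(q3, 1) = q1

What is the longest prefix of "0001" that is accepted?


Run the DFA, marking each prefix where the state is accepting:
  "" -> q0 [accept]
  "0" -> q3 [reject]
  "00" -> q3 [reject]
  "000" -> q3 [reject]
  "0001" -> q1 [reject]

""


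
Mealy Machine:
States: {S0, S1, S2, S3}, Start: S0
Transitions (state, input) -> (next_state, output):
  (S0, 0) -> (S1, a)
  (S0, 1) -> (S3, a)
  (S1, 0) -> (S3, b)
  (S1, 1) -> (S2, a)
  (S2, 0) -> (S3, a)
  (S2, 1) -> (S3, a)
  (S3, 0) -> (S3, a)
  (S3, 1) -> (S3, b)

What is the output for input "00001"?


Step-by-step:
  (S0, 0) -> (S1, a)
  (S1, 0) -> (S3, b)
  (S3, 0) -> (S3, a)
  (S3, 0) -> (S3, a)
  (S3, 1) -> (S3, b)

"abaab"


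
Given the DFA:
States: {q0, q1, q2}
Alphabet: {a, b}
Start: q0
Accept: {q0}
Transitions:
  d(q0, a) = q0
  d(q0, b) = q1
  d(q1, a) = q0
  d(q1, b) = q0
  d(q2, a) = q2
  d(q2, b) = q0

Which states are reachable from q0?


BFS from q0:
  layer 0: {q0}
  layer 1: {q1}

{q0, q1}


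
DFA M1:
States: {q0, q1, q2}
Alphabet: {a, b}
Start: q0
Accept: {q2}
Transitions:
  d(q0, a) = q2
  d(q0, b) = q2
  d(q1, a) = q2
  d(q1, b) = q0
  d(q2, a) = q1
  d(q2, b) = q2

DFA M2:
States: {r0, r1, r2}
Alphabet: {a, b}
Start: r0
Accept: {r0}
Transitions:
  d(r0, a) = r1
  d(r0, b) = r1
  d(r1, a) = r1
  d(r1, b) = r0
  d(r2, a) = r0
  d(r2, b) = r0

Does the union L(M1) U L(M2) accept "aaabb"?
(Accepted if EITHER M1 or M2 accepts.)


M1: final=q2 accepted=True
M2: final=r1 accepted=False

Yes, union accepts


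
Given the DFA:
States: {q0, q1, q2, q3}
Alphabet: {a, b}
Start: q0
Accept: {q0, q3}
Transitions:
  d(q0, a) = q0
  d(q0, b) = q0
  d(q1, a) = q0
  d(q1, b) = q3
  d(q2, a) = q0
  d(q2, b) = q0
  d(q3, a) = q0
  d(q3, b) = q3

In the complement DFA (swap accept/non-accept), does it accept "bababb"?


Trace: q0 -> q0 -> q0 -> q0 -> q0 -> q0 -> q0
Final: q0
Original accept: {q0, q3}
Complement: q0 is in original accept

No, complement rejects (original accepts)


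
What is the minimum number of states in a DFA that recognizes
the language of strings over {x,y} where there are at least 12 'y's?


States: count = 0, 1, ..., 11, and a final '>= 12' state.
Total: 12 + 1 = 13. Accept = '>= 12' state.

13


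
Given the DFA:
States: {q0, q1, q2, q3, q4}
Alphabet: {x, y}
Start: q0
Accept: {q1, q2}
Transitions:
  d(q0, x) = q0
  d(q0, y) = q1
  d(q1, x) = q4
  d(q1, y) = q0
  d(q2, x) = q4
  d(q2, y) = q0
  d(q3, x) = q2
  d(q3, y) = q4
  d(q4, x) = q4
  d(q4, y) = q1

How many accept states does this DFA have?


Accept states listed: {q1, q2}
Counting: q1(1) q2(2)

2


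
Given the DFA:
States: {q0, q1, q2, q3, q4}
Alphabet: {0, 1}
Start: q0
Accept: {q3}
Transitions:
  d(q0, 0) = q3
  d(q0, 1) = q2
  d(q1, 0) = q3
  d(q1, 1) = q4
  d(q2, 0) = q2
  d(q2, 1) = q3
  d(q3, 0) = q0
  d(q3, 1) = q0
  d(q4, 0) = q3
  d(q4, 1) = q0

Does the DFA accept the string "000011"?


Trace: q0 -> q3 -> q0 -> q3 -> q0 -> q2 -> q3
Final state: q3
Accept states: {q3}

Yes, accepted (final state q3 is an accept state)


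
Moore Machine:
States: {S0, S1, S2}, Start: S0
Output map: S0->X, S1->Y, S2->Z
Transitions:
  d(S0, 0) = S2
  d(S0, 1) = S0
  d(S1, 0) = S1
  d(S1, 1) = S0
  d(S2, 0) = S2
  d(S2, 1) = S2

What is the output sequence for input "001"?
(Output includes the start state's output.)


Start: S0 (output X)
  --0--> S2 (output Z)
  --0--> S2 (output Z)
  --1--> S2 (output Z)

"XZZZ"


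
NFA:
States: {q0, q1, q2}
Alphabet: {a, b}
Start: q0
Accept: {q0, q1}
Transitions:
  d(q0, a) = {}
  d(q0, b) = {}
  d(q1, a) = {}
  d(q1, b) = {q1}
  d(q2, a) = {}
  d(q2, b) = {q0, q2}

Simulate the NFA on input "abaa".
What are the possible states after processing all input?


Start: {q0}
  --a--> {}
  --b--> {}
  --a--> {}
  --a--> {}

{} (empty set, no valid transitions)


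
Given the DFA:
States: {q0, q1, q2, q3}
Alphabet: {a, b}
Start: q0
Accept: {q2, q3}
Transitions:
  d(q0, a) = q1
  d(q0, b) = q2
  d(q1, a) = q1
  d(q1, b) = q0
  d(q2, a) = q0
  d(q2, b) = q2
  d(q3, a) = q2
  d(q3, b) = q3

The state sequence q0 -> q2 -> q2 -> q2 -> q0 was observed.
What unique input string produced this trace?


Trace back each transition to find the symbol:
  q0 --[b]--> q2
  q2 --[b]--> q2
  q2 --[b]--> q2
  q2 --[a]--> q0

"bbba"


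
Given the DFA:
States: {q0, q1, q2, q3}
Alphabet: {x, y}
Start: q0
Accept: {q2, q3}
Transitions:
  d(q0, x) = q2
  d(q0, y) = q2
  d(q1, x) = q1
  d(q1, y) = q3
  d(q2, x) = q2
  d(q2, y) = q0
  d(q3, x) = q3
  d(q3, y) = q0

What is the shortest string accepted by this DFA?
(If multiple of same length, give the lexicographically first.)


BFS by string length (lex-first path to each state shown):
  len 0: q0<-""
  len 1: q2<-"x"
Found accept state at length 1.

"x"


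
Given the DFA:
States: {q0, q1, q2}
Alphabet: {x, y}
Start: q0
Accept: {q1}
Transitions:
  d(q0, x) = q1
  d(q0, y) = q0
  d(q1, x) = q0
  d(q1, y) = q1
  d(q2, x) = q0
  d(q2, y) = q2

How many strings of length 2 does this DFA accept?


Enumerating all length-2 strings:
  "xx" -> q0 [reject]
  "xy" -> q1 [accept]
  "yx" -> q1 [accept]
  "yy" -> q0 [reject]

2 out of 4


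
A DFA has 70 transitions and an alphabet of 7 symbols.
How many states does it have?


Each state has exactly one transition per symbol.
states = transitions / |alphabet| = 70 / 7 = 10

10


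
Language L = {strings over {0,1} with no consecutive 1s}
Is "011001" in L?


'11' occurs at index 1

No, "011001" is not in L


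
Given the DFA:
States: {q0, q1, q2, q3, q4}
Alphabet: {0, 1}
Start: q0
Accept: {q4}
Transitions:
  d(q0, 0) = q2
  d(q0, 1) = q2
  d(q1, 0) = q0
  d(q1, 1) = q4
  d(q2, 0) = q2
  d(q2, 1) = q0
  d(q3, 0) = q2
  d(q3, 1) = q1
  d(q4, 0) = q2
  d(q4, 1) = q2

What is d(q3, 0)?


Looking up transition d(q3, 0)

q2


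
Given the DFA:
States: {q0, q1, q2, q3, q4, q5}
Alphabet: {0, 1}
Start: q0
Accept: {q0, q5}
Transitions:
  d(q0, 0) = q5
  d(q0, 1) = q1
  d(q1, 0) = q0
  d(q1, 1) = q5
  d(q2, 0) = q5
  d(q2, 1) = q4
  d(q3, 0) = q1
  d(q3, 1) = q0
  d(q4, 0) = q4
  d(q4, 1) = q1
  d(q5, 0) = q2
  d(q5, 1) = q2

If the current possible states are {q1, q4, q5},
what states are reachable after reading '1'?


Apply transition on '1' from each current state:
  d(q1, 1) = q5
  d(q4, 1) = q1
  d(q5, 1) = q2

{q1, q2, q5}


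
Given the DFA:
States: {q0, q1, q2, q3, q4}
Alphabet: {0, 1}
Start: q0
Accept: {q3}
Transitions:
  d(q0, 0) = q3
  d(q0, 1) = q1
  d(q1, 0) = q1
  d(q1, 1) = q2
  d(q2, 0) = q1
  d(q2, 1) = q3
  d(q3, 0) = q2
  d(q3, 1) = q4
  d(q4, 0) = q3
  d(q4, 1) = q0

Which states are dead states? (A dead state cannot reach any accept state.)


Forward reachability from each state:
  q0 -> reaches accept state q3 (live)
  q1 -> reaches accept state q3 (live)
  q2 -> reaches accept state q3 (live)
  q3 -> reaches accept state q3 (live)
  q4 -> reaches accept state q3 (live)

None (all states can reach an accept state)


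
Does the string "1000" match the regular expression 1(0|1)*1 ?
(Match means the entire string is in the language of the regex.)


|string| = 4; first = '1'; last = '0'

No, "1000" does not match 1(0|1)*1


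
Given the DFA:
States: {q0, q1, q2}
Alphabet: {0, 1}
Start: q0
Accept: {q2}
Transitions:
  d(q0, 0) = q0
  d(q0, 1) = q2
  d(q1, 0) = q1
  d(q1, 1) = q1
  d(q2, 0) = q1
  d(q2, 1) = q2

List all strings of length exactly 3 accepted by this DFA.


All strings of length 3: 8 total
Accepted: 3

"001", "011", "111"


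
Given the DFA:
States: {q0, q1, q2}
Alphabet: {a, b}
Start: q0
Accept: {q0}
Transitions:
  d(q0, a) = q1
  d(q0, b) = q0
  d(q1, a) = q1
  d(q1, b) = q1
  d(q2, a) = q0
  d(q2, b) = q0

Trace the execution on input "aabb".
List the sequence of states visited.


Input: aabb
d(q0, a) = q1
d(q1, a) = q1
d(q1, b) = q1
d(q1, b) = q1


q0 -> q1 -> q1 -> q1 -> q1


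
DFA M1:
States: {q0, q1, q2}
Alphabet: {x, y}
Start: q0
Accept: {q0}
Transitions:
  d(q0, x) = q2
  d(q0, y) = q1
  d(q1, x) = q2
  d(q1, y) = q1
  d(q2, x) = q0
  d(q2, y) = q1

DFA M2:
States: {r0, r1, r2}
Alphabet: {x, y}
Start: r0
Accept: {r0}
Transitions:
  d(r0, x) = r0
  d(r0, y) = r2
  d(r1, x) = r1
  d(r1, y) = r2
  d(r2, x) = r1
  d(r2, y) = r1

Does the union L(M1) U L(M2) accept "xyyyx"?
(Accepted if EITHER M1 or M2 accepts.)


M1: final=q2 accepted=False
M2: final=r1 accepted=False

No, union rejects (neither accepts)


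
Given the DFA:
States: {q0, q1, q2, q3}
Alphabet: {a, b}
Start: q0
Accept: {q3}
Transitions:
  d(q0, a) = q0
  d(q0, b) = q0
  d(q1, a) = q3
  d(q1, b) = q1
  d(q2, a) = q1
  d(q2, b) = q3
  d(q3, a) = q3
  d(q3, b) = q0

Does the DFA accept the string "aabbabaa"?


Trace: q0 -> q0 -> q0 -> q0 -> q0 -> q0 -> q0 -> q0 -> q0
Final state: q0
Accept states: {q3}

No, rejected (final state q0 is not an accept state)


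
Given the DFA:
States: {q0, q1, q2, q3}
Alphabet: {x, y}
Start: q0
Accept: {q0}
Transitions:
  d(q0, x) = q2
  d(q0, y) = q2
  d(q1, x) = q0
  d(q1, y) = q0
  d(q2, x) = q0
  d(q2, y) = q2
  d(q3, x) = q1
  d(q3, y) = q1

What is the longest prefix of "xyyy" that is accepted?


Run the DFA, marking each prefix where the state is accepting:
  "" -> q0 [accept]
  "x" -> q2 [reject]
  "xy" -> q2 [reject]
  "xyy" -> q2 [reject]
  "xyyy" -> q2 [reject]

""


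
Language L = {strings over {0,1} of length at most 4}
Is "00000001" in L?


length = 8

No, "00000001" is not in L


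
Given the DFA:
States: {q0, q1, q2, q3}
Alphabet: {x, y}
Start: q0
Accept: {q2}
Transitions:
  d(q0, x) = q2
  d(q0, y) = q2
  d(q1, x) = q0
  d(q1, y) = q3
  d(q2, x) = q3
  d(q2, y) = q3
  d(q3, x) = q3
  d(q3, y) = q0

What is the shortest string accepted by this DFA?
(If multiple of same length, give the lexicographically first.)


BFS by string length (lex-first path to each state shown):
  len 0: q0<-""
  len 1: q2<-"x"
Found accept state at length 1.

"x"


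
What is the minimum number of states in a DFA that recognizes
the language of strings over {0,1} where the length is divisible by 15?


States track (length) mod 15.
Need 15 states: one per remainder 0..14; accept = remainder 0.

15


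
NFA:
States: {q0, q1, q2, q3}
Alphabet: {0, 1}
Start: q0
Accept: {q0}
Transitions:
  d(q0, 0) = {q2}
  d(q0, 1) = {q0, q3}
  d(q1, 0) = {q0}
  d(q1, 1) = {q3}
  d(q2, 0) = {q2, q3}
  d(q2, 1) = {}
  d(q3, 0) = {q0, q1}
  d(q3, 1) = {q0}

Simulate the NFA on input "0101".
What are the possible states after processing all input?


Start: {q0}
  --0--> {q2}
  --1--> {}
  --0--> {}
  --1--> {}

{} (empty set, no valid transitions)


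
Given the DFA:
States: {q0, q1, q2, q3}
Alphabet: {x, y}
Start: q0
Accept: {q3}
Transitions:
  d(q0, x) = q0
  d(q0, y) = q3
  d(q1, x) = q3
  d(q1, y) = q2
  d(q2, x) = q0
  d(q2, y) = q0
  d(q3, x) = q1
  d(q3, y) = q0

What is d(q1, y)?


Looking up transition d(q1, y)

q2


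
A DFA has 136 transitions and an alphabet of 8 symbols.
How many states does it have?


Each state has exactly one transition per symbol.
states = transitions / |alphabet| = 136 / 8 = 17

17


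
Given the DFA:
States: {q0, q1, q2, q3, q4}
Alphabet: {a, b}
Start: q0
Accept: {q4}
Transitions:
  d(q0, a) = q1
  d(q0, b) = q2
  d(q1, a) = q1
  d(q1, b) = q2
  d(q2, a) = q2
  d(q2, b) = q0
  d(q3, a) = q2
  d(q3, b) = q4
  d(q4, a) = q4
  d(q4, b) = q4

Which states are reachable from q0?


BFS from q0:
  layer 0: {q0}
  layer 1: {q1, q2}

{q0, q1, q2}


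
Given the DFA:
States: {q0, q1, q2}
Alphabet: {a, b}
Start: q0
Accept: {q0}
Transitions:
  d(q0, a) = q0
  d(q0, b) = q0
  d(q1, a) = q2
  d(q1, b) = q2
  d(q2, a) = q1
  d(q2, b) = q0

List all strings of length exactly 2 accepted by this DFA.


All strings of length 2: 4 total
Accepted: 4

"aa", "ab", "ba", "bb"


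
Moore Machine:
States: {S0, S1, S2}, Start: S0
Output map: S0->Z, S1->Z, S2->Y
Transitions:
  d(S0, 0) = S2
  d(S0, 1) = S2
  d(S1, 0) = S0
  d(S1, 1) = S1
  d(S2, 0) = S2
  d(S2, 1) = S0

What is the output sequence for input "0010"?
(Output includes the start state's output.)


Start: S0 (output Z)
  --0--> S2 (output Y)
  --0--> S2 (output Y)
  --1--> S0 (output Z)
  --0--> S2 (output Y)

"ZYYZY"


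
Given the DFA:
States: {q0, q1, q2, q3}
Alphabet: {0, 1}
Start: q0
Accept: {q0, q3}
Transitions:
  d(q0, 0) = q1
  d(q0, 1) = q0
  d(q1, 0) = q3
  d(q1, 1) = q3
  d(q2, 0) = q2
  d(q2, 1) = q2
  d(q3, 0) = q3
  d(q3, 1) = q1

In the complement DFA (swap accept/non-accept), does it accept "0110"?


Trace: q0 -> q1 -> q3 -> q1 -> q3
Final: q3
Original accept: {q0, q3}
Complement: q3 is in original accept

No, complement rejects (original accepts)


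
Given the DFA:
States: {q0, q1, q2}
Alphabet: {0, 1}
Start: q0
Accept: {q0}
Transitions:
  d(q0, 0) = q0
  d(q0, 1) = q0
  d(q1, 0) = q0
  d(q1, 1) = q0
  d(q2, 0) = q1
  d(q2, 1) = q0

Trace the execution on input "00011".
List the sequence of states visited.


Input: 00011
d(q0, 0) = q0
d(q0, 0) = q0
d(q0, 0) = q0
d(q0, 1) = q0
d(q0, 1) = q0


q0 -> q0 -> q0 -> q0 -> q0 -> q0


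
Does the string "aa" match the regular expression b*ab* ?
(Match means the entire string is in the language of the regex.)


|string| = 2; first = 'a'; last = 'a'

No, "aa" does not match b*ab*


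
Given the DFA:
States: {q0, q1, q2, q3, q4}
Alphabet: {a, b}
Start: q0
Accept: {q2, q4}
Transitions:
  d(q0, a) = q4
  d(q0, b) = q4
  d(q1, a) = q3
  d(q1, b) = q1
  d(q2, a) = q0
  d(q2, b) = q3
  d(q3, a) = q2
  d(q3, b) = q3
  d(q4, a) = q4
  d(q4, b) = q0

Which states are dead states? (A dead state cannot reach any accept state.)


Forward reachability from each state:
  q0 -> reaches accept state q4 (live)
  q1 -> reaches accept state q2 (live)
  q2 -> reaches accept state q2 (live)
  q3 -> reaches accept state q2 (live)
  q4 -> reaches accept state q4 (live)

None (all states can reach an accept state)


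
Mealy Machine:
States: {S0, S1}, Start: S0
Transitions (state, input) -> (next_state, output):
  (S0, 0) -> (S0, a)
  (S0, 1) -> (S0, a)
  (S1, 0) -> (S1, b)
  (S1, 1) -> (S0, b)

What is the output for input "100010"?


Step-by-step:
  (S0, 1) -> (S0, a)
  (S0, 0) -> (S0, a)
  (S0, 0) -> (S0, a)
  (S0, 0) -> (S0, a)
  (S0, 1) -> (S0, a)
  (S0, 0) -> (S0, a)

"aaaaaa"


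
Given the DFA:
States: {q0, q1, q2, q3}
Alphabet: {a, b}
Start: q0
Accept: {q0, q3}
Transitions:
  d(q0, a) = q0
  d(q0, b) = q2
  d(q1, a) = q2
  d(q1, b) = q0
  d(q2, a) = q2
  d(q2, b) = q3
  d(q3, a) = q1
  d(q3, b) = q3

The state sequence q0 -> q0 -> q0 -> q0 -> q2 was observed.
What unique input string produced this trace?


Trace back each transition to find the symbol:
  q0 --[a]--> q0
  q0 --[a]--> q0
  q0 --[a]--> q0
  q0 --[b]--> q2

"aaab"


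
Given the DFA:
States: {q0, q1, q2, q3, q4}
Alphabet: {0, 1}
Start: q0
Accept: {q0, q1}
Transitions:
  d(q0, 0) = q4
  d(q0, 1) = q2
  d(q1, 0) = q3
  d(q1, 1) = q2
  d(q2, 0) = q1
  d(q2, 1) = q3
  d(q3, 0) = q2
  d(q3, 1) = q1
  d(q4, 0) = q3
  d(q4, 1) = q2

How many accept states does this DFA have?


Accept states listed: {q0, q1}
Counting: q0(1) q1(2)

2


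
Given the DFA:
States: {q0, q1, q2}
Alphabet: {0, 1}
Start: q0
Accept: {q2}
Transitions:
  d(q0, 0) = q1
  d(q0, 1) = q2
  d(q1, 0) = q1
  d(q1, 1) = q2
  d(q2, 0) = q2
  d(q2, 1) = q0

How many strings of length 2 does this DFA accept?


Enumerating all length-2 strings:
  "00" -> q1 [reject]
  "01" -> q2 [accept]
  "10" -> q2 [accept]
  "11" -> q0 [reject]

2 out of 4


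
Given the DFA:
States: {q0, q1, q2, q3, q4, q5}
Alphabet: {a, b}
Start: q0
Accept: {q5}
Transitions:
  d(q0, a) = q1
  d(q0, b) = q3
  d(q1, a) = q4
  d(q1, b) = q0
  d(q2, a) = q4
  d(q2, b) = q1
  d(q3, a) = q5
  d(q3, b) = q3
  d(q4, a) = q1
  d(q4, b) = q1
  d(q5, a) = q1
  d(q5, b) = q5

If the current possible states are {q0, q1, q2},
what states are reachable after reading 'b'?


Apply transition on 'b' from each current state:
  d(q0, b) = q3
  d(q1, b) = q0
  d(q2, b) = q1

{q0, q1, q3}


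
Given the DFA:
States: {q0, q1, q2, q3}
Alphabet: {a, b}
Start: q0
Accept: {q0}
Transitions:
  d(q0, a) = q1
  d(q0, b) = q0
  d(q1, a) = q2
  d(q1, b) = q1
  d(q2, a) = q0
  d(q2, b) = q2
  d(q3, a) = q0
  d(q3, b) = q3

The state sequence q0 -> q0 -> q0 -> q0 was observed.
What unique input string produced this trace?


Trace back each transition to find the symbol:
  q0 --[b]--> q0
  q0 --[b]--> q0
  q0 --[b]--> q0

"bbb"


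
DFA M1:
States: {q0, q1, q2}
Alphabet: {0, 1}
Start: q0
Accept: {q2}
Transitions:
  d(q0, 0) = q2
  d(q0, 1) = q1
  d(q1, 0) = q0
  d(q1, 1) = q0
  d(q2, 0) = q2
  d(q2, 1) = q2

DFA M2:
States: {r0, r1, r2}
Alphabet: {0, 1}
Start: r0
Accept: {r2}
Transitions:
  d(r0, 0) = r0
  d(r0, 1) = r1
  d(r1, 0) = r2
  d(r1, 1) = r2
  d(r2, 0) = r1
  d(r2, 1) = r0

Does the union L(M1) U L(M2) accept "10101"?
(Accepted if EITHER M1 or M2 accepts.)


M1: final=q1 accepted=False
M2: final=r1 accepted=False

No, union rejects (neither accepts)


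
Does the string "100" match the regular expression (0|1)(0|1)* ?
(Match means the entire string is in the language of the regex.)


|string| = 3; first = '1'; last = '0'

Yes, "100" matches (0|1)(0|1)*


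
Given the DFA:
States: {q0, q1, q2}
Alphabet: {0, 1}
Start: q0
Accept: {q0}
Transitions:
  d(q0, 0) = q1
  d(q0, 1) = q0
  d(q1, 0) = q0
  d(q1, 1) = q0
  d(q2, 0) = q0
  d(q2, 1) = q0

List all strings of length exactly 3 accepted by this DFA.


All strings of length 3: 8 total
Accepted: 5

"001", "011", "100", "101", "111"


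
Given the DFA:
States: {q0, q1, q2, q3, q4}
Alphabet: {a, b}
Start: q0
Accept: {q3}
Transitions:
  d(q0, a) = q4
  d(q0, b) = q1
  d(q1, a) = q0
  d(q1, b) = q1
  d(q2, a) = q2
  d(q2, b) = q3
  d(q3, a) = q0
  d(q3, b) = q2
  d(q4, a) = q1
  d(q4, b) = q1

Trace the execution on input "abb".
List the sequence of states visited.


Input: abb
d(q0, a) = q4
d(q4, b) = q1
d(q1, b) = q1


q0 -> q4 -> q1 -> q1


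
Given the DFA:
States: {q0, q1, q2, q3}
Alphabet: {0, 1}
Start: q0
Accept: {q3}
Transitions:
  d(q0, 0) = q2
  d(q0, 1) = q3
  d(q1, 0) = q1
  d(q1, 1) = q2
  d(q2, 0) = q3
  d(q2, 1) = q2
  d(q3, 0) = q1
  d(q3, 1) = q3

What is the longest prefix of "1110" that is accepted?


Run the DFA, marking each prefix where the state is accepting:
  "" -> q0 [reject]
  "1" -> q3 [accept]
  "11" -> q3 [accept]
  "111" -> q3 [accept]
  "1110" -> q1 [reject]

"111"


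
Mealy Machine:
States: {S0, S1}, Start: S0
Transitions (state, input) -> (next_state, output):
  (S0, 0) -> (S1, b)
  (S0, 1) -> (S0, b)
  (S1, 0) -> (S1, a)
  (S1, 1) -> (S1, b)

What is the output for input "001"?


Step-by-step:
  (S0, 0) -> (S1, b)
  (S1, 0) -> (S1, a)
  (S1, 1) -> (S1, b)

"bab"


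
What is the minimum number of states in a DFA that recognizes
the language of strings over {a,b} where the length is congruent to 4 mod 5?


States track (length) mod 5.
Need 5 states: one per remainder 0..4; accept = remainder 4.

5


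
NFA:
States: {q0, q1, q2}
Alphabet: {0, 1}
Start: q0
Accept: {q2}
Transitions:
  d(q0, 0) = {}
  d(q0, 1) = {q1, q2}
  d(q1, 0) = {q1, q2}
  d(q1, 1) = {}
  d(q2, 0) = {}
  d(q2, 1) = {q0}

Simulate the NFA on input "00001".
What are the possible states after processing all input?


Start: {q0}
  --0--> {}
  --0--> {}
  --0--> {}
  --0--> {}
  --1--> {}

{} (empty set, no valid transitions)


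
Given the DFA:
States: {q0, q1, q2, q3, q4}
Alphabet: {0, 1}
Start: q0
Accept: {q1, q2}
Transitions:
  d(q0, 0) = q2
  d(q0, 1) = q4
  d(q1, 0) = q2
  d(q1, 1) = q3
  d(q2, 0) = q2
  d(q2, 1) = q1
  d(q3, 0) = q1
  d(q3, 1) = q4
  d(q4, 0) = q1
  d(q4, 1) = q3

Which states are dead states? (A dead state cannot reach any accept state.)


Forward reachability from each state:
  q0 -> reaches accept state q1 (live)
  q1 -> reaches accept state q1 (live)
  q2 -> reaches accept state q1 (live)
  q3 -> reaches accept state q1 (live)
  q4 -> reaches accept state q1 (live)

None (all states can reach an accept state)


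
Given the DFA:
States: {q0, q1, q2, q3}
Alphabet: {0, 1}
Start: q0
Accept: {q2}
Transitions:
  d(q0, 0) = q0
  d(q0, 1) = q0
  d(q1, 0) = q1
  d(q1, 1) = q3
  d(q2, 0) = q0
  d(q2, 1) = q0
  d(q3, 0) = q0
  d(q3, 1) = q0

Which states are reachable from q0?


BFS from q0:
  layer 0: {q0}

{q0}


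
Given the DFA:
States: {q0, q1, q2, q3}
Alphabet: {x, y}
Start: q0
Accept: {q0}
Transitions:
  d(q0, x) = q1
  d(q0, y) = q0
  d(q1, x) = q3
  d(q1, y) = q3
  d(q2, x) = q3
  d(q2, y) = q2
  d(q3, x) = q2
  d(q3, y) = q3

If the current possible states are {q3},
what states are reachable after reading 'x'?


Apply transition on 'x' from each current state:
  d(q3, x) = q2

{q2}


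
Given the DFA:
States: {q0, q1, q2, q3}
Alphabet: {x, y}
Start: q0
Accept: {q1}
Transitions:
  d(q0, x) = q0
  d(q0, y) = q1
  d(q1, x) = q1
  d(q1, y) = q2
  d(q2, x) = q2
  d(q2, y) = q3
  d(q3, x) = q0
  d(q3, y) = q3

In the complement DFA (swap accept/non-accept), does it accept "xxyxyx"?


Trace: q0 -> q0 -> q0 -> q1 -> q1 -> q2 -> q2
Final: q2
Original accept: {q1}
Complement: q2 is not in original accept

Yes, complement accepts (original rejects)


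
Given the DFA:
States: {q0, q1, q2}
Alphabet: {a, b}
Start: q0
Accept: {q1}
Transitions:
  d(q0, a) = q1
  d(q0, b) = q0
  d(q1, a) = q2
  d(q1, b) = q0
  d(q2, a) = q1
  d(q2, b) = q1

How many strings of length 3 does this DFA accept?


Enumerating all length-3 strings:
  "aaa" -> q1 [accept]
  "aab" -> q1 [accept]
  "aba" -> q1 [accept]
  "abb" -> q0 [reject]
  "baa" -> q2 [reject]
  "bab" -> q0 [reject]
  "bba" -> q1 [accept]
  "bbb" -> q0 [reject]

4 out of 8


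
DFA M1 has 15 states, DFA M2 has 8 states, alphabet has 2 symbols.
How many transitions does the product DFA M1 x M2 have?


Product DFA has 15 * 8 = 120 states.
Each has 2 transitions: 120 * 2 = 240

240


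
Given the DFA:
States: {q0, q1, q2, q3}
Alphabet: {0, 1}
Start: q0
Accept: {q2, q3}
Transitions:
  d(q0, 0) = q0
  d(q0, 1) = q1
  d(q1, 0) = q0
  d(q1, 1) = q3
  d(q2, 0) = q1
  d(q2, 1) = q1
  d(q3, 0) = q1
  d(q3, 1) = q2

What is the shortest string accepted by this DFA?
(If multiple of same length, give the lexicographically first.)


BFS by string length (lex-first path to each state shown):
  len 0: q0<-""
  len 1: q0<-"0", q1<-"1"
  len 2: q0<-"00", q1<-"01", q3<-"11"
Found accept state at length 2.

"11"


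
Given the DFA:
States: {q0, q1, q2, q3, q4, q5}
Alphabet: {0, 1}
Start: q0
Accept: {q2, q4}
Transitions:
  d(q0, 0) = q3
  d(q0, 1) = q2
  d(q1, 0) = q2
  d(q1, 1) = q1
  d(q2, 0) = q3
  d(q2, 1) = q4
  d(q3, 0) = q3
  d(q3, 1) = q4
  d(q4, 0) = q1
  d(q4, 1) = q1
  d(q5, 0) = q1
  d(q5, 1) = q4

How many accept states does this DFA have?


Accept states listed: {q2, q4}
Counting: q2(1) q4(2)

2


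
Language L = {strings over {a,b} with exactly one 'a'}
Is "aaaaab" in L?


count('a') = 5

No, "aaaaab" is not in L


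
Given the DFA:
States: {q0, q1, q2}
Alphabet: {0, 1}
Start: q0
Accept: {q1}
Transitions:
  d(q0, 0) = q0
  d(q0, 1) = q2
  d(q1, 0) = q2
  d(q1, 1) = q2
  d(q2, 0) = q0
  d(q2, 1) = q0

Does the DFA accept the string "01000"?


Trace: q0 -> q0 -> q2 -> q0 -> q0 -> q0
Final state: q0
Accept states: {q1}

No, rejected (final state q0 is not an accept state)


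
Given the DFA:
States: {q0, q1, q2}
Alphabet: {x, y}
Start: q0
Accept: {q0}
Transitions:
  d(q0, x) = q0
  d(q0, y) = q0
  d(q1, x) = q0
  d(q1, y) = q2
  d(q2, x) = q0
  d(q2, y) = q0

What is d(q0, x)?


Looking up transition d(q0, x)

q0


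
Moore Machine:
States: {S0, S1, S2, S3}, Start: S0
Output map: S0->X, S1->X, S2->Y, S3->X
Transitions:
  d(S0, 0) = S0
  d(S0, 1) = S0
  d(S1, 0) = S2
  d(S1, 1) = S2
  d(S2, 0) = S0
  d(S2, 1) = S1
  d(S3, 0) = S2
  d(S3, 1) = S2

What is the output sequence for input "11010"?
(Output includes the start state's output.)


Start: S0 (output X)
  --1--> S0 (output X)
  --1--> S0 (output X)
  --0--> S0 (output X)
  --1--> S0 (output X)
  --0--> S0 (output X)

"XXXXXX"


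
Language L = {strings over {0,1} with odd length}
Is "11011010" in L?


length = 8; 8 mod 2 = 0

No, "11011010" is not in L


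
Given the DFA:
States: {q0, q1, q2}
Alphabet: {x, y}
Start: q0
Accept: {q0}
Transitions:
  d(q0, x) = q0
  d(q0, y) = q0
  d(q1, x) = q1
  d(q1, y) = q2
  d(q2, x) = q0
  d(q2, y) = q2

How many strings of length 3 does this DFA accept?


Enumerating all length-3 strings:
  "xxx" -> q0 [accept]
  "xxy" -> q0 [accept]
  "xyx" -> q0 [accept]
  "xyy" -> q0 [accept]
  "yxx" -> q0 [accept]
  "yxy" -> q0 [accept]
  "yyx" -> q0 [accept]
  "yyy" -> q0 [accept]

8 out of 8


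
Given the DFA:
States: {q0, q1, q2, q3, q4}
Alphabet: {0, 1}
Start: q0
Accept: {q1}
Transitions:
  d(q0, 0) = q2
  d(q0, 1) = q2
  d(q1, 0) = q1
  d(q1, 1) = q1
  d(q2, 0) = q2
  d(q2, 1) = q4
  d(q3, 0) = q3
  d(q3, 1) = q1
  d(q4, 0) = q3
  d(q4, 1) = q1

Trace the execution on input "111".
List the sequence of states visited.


Input: 111
d(q0, 1) = q2
d(q2, 1) = q4
d(q4, 1) = q1


q0 -> q2 -> q4 -> q1


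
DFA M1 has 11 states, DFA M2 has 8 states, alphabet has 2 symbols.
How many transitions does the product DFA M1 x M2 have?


Product DFA has 11 * 8 = 88 states.
Each has 2 transitions: 88 * 2 = 176

176


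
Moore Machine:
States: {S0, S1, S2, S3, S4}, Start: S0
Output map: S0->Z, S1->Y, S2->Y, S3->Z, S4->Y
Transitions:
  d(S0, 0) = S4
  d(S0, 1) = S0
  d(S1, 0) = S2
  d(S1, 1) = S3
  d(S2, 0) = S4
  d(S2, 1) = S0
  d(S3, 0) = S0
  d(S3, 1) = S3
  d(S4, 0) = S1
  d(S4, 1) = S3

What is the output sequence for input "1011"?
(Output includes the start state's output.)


Start: S0 (output Z)
  --1--> S0 (output Z)
  --0--> S4 (output Y)
  --1--> S3 (output Z)
  --1--> S3 (output Z)

"ZZYZZ"


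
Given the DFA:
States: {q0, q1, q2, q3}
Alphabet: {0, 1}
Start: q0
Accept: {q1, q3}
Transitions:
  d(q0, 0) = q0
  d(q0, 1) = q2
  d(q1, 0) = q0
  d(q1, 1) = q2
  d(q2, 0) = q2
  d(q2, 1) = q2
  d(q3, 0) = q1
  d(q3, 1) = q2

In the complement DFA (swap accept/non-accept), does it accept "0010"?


Trace: q0 -> q0 -> q0 -> q2 -> q2
Final: q2
Original accept: {q1, q3}
Complement: q2 is not in original accept

Yes, complement accepts (original rejects)


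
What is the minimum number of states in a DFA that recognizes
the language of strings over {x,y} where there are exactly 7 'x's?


States: count = 0, 1, ..., 7 (that's 8 states), plus a dead state for count > 7.
Total: 8 + 1 = 9. Accept = count-7 state.

9


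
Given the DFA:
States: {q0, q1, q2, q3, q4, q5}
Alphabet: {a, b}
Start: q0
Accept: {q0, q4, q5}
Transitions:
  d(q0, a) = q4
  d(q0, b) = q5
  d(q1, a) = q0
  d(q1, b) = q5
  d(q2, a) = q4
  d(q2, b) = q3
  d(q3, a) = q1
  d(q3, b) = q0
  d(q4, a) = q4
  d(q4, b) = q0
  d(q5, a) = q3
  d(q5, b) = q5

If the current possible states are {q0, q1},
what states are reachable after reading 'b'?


Apply transition on 'b' from each current state:
  d(q0, b) = q5
  d(q1, b) = q5

{q5}


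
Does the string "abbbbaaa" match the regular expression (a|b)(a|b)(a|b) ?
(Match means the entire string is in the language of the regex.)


|string| = 8; first = 'a'; last = 'a'

No, "abbbbaaa" does not match (a|b)(a|b)(a|b)


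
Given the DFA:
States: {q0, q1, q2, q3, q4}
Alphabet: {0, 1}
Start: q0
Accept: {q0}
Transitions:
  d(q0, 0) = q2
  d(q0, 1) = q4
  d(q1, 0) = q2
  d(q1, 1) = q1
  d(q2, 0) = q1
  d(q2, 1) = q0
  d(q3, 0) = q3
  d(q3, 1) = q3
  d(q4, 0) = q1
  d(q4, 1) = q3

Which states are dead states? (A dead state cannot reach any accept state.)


Forward reachability from each state:
  q0 -> reaches accept state q0 (live)
  q1 -> reaches accept state q0 (live)
  q2 -> reaches accept state q0 (live)
  q3 -> reaches {q3}, no accept state (dead)
  q4 -> reaches accept state q0 (live)

{q3}


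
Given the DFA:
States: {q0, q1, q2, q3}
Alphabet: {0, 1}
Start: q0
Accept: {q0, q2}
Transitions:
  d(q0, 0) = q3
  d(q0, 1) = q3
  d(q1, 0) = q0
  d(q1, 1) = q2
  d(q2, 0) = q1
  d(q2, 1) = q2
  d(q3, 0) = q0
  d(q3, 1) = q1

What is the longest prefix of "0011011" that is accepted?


Run the DFA, marking each prefix where the state is accepting:
  "" -> q0 [accept]
  "0" -> q3 [reject]
  "00" -> q0 [accept]
  "001" -> q3 [reject]
  "0011" -> q1 [reject]
  "00110" -> q0 [accept]
  "001101" -> q3 [reject]
  "0011011" -> q1 [reject]

"00110"


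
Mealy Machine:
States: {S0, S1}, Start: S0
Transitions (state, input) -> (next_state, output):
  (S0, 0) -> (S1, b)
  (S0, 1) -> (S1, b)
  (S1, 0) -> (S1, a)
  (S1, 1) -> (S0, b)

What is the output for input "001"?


Step-by-step:
  (S0, 0) -> (S1, b)
  (S1, 0) -> (S1, a)
  (S1, 1) -> (S0, b)

"bab"


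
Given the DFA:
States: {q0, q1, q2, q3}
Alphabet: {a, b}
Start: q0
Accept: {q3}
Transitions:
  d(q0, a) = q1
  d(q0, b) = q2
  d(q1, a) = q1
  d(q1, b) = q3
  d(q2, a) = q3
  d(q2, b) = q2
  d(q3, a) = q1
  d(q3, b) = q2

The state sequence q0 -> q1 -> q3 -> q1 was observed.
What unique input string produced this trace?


Trace back each transition to find the symbol:
  q0 --[a]--> q1
  q1 --[b]--> q3
  q3 --[a]--> q1

"aba"


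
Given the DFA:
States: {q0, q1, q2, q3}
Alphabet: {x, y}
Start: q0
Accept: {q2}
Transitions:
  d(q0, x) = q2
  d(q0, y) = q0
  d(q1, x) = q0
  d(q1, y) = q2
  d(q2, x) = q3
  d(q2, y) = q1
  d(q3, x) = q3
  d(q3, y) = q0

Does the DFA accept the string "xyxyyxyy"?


Trace: q0 -> q2 -> q1 -> q0 -> q0 -> q0 -> q2 -> q1 -> q2
Final state: q2
Accept states: {q2}

Yes, accepted (final state q2 is an accept state)


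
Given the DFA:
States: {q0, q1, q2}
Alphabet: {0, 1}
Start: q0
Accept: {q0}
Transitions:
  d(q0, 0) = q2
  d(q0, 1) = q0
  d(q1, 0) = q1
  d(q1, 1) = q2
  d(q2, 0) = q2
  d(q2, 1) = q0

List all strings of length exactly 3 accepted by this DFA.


All strings of length 3: 8 total
Accepted: 4

"001", "011", "101", "111"


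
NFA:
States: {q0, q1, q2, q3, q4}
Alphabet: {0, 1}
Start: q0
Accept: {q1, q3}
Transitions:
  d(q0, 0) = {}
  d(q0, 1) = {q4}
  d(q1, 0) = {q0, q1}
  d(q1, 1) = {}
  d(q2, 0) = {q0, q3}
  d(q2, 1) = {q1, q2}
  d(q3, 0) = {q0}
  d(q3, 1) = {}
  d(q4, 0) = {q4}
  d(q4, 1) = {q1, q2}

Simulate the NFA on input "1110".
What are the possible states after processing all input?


Start: {q0}
  --1--> {q4}
  --1--> {q1, q2}
  --1--> {q1, q2}
  --0--> {q0, q1, q3}

{q0, q1, q3}


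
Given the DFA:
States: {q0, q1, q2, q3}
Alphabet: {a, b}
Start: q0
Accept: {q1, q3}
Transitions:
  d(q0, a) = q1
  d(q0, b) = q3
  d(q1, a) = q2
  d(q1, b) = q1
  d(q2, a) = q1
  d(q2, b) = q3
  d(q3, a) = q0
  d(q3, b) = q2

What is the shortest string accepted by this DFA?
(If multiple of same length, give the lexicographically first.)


BFS by string length (lex-first path to each state shown):
  len 0: q0<-""
  len 1: q1<-"a", q3<-"b"
Found accept state at length 1.

"a"


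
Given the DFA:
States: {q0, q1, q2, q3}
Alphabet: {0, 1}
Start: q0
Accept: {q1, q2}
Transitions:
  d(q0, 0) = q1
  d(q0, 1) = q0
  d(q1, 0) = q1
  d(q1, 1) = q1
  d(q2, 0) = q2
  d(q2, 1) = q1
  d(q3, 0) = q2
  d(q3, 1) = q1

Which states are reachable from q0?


BFS from q0:
  layer 0: {q0}
  layer 1: {q1}

{q0, q1}


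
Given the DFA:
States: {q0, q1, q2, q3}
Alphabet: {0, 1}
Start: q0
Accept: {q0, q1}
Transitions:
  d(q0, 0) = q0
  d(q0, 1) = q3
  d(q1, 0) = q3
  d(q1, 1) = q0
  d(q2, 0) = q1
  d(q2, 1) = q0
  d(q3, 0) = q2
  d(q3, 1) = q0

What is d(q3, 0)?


Looking up transition d(q3, 0)

q2


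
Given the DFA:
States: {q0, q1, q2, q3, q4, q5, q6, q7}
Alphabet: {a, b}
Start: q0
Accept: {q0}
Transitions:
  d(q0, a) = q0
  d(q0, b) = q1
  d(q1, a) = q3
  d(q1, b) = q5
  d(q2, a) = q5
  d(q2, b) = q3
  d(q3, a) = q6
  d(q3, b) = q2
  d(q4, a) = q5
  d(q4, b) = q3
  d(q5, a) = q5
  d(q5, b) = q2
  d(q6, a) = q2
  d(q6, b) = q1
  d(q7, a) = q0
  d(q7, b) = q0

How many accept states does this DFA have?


Accept states listed: {q0}
Counting: q0(1)

1


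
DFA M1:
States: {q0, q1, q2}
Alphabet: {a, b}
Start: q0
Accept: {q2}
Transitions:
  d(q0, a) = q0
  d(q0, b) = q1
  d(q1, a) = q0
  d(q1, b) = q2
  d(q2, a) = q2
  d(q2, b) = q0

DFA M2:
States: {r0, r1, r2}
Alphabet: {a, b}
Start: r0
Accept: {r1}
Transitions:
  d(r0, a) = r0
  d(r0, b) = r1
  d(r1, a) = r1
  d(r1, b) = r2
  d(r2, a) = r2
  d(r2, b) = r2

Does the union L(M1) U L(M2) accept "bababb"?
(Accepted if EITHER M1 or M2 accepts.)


M1: final=q2 accepted=True
M2: final=r2 accepted=False

Yes, union accepts


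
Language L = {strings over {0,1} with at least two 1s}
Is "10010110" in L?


count('1') = 4

Yes, "10010110" is in L


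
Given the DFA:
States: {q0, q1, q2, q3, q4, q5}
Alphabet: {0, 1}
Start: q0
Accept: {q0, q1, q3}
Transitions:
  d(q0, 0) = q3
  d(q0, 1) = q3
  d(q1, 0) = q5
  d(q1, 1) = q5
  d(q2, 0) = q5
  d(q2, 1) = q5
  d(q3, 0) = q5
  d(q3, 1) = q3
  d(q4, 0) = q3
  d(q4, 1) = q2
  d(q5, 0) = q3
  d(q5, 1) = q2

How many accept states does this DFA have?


Accept states listed: {q0, q1, q3}
Counting: q0(1) q1(2) q3(3)

3


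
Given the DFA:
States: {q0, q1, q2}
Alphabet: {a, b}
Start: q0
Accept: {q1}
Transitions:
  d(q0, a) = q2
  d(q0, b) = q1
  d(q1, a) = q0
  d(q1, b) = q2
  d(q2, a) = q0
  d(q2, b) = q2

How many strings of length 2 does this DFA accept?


Enumerating all length-2 strings:
  "aa" -> q0 [reject]
  "ab" -> q2 [reject]
  "ba" -> q0 [reject]
  "bb" -> q2 [reject]

0 out of 4


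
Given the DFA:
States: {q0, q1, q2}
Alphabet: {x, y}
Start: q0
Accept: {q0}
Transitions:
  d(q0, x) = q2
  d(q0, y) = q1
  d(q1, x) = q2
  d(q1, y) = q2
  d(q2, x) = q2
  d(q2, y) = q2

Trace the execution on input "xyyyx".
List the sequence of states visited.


Input: xyyyx
d(q0, x) = q2
d(q2, y) = q2
d(q2, y) = q2
d(q2, y) = q2
d(q2, x) = q2


q0 -> q2 -> q2 -> q2 -> q2 -> q2


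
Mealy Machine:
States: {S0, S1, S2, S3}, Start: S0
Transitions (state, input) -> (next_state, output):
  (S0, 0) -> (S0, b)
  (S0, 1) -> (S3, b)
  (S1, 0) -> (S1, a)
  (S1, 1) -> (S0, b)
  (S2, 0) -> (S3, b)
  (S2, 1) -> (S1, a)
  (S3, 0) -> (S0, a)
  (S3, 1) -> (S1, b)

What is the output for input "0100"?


Step-by-step:
  (S0, 0) -> (S0, b)
  (S0, 1) -> (S3, b)
  (S3, 0) -> (S0, a)
  (S0, 0) -> (S0, b)

"bbab"


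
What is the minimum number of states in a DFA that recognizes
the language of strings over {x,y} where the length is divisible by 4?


States track (length) mod 4.
Need 4 states: one per remainder 0..3; accept = remainder 0.

4


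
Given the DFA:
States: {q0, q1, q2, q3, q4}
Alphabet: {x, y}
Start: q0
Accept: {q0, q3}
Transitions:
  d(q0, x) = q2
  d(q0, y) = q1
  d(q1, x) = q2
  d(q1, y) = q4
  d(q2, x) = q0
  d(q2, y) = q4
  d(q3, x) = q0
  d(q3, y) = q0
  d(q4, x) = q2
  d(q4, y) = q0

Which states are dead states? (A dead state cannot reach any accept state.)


Forward reachability from each state:
  q0 -> reaches accept state q0 (live)
  q1 -> reaches accept state q0 (live)
  q2 -> reaches accept state q0 (live)
  q3 -> reaches accept state q0 (live)
  q4 -> reaches accept state q0 (live)

None (all states can reach an accept state)


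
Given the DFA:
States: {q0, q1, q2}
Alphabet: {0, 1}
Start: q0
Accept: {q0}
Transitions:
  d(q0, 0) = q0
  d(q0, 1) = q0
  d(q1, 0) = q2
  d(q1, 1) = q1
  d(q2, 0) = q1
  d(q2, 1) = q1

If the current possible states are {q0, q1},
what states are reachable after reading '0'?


Apply transition on '0' from each current state:
  d(q0, 0) = q0
  d(q1, 0) = q2

{q0, q2}
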